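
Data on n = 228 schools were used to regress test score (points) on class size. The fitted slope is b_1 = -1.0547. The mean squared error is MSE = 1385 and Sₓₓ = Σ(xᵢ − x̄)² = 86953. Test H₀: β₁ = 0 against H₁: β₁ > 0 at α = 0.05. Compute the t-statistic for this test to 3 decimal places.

t = -8.357

SE(b_1) = √(MSE/Sₓₓ) = √(1385/86953) = 0.126207.
t = -1.0547 / 0.126207 = -8.357.
df = n − 2 = 226.
One-sided p ≈ 1.0000, which is ≥ 0.05, so fail to reject H₀.
The data do not give significant evidence that the true slope on class size is positive.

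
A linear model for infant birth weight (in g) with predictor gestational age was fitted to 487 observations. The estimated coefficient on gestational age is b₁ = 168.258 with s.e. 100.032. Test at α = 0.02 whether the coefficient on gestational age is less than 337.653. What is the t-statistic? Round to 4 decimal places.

t = -1.6934

H₀: β₁ = 337.653 vs H₁: β₁ < 337.653.
t = (b₁ − β₁⁰)/SE = (168.258 − 337.653) / 100.032 = -1.6934.
df = n − 2 = 487 − 2 = 485.
One-sided p ≈ 0.0455, which is ≥ 0.02, so fail to reject H₀.
The data do not give significant evidence that the true slope on gestational age is below 337.653 g per unit.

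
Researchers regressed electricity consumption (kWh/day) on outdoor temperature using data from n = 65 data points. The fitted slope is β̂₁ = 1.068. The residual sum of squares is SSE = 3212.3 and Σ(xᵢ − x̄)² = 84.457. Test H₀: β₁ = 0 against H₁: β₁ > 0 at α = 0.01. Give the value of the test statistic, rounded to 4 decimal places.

MSE = SSE/(n − 2) = 3212.3/63 = 50.9889.
SE(β̂₁) = √(MSE/Sₓₓ) = √(50.9889/84.457) = 0.776998.
t = 1.068 / 0.776998 = 1.3745.
df = n − 2 = 63.
One-sided p ≈ 0.0871, which is ≥ 0.01, so fail to reject H₀.
The data do not give significant evidence that the true slope on outdoor temperature is positive.

t = 1.3745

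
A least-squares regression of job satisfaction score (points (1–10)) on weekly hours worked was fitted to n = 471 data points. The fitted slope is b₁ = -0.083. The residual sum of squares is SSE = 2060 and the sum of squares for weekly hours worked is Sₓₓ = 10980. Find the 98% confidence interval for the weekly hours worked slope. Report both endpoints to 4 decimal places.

MSE = SSE/(n − 2) = 2060/469 = 4.39232.
SE(b₁) = √(MSE/Sₓₓ) = √(4.39232/10980) = 0.0200007.
df = n − 2 = 469.
t* = t_{0.01, 469} = 2.334325.
Margin = t* × SE = 2.334325 × 0.0200007 = 0.046688.
CI: -0.083 ± 0.046688 → (-0.1297, -0.0363).
With 98% confidence, each one-unit increase in weekly hours worked is associated with a change of between -0.1297 and -0.0363 points (1–10) in job satisfaction score.

(-0.1297, -0.0363)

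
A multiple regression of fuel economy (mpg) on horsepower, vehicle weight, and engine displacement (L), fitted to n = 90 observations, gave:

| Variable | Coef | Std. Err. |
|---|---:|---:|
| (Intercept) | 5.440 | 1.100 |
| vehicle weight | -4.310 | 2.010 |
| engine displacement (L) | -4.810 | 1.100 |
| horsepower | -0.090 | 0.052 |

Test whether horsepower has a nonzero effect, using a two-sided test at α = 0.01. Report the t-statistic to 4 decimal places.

Read off: b = -0.090, SE = 0.052 for horsepower.
H₀: β₁ = 0 vs H₁: β₁ ≠ 0.
t = -0.090 / 0.052 = -1.7308.
df = n − k − 1 = 90 − 3 − 1 = 86.
Two-sided p ≈ 0.0871, which is ≥ 0.01, so fail to reject H₀.
The data do not give significant evidence of an association between horsepower and fuel economy, after adjusting for the other predictors.

t = -1.7308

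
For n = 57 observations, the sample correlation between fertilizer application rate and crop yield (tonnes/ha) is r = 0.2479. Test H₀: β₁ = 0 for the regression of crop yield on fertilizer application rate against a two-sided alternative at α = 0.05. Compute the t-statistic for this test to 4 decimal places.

t = r·√(n − 2)/√(1 − r²) = 0.2479·√55/√0.938546 = 1.8977.
df = n − 2 = 55.
Two-sided p ≈ 0.0630, which is ≥ 0.05, so fail to reject H₀.
The data do not give significant evidence of a linear association between fertilizer application rate and crop yield.

t = 1.8977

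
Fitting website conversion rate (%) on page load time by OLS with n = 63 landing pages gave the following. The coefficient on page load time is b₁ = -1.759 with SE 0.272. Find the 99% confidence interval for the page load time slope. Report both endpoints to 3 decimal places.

(-2.482, -1.036)

df = n − 2 = 63 − 2 = 61.
t* = t_{0.005, 61} = 2.658857.
Margin = t* × SE = 2.658857 × 0.272 = 0.72321.
CI: -1.759 ± 0.72321 → (-2.482, -1.036).
With 99% confidence, each one-unit increase in page load time is associated with a change of between -2.482 and -1.036 % in website conversion rate.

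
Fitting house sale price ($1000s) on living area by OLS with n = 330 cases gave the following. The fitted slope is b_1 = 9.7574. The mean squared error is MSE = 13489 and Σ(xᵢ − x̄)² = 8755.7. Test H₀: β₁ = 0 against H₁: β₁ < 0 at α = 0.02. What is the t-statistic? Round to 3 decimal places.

SE(b_1) = √(MSE/Sₓₓ) = √(13489/8755.7) = 1.24121.
t = 9.7574 / 1.24121 = 7.861.
df = n − 2 = 328.
One-sided p ≈ 1.0000, which is ≥ 0.02, so fail to reject H₀.
The data do not give significant evidence that the true slope on living area is negative.

t = 7.861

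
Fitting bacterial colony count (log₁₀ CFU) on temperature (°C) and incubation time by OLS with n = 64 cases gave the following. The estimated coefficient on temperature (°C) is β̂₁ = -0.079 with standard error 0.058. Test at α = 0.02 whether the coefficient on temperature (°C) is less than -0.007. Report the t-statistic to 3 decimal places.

t = -1.241

H₀: β₁ = -0.007 vs H₁: β₁ < -0.007.
t = (β̂₁ − β₁⁰)/SE = (-0.079 − (-0.007)) / 0.058 = -1.241.
df = n − k − 1 = 64 − 2 − 1 = 61.
One-sided p ≈ 0.1096, which is ≥ 0.02, so fail to reject H₀.
The data do not give significant evidence that the true slope on temperature (°C) is below -0.007 log₁₀ CFU per unit, holding the other predictors fixed.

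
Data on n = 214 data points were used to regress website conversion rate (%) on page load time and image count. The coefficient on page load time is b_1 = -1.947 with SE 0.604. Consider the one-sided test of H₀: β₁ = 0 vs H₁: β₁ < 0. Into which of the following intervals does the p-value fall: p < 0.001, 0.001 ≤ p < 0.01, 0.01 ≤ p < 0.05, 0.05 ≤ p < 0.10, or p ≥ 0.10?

t = -1.947 / 0.604 = -3.224.
df = n − k − 1 = 214 − 2 − 1 = 211.
One-sided p = P(T_{211} < t) ≈ 0.0007.
So p < 0.001.

p < 0.001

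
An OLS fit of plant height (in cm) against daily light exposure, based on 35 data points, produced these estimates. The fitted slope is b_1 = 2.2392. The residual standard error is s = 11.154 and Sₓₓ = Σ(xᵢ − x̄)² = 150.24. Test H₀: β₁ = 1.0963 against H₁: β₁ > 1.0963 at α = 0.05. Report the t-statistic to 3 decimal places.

t = 1.256

SE(b_1) = s/√Sₓₓ = 11.154/√150.24 = 0.909993.
t = (2.2392 − 1.0963) / 0.909993 = 1.256.
df = n − 2 = 33.
One-sided p ≈ 0.1090, which is ≥ 0.05, so fail to reject H₀.
The data do not give significant evidence that the true slope on daily light exposure exceeds 1.0963 cm per unit.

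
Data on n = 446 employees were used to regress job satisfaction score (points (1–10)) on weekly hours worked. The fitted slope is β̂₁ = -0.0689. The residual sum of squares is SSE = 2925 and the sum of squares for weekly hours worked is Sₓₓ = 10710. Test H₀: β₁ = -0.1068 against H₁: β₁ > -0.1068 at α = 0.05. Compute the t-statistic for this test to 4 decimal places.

t = 1.5281

MSE = SSE/(n − 2) = 2925/444 = 6.58784.
SE(β̂₁) = √(MSE/Sₓₓ) = √(6.58784/10710) = 0.0248014.
t = (-0.0689 − (-0.1068)) / 0.0248014 = 1.5281.
df = n − 2 = 444.
One-sided p ≈ 0.0636, which is ≥ 0.05, so fail to reject H₀.
The data do not give significant evidence that the true slope on weekly hours worked exceeds -0.1068 points (1–10) per unit.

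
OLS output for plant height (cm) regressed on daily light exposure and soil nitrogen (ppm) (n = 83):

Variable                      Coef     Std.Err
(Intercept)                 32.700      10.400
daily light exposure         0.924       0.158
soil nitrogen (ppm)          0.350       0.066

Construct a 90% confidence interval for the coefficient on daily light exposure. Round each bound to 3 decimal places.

(0.661, 1.187)

Read off: b = 0.924, SE = 0.158 for daily light exposure.
df = n − k − 1 = 83 − 2 − 1 = 80.
t* = t_{0.05, 80} = 1.664125.
Margin = t* × SE = 1.664125 × 0.158 = 0.26293.
CI: 0.924 ± 0.26293 → (0.661, 1.187).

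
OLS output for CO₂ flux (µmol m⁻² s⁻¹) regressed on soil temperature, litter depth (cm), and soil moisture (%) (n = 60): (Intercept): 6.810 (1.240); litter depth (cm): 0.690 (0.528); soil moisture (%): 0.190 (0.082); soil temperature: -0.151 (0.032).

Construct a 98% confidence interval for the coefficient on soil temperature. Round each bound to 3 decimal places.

(-0.228, -0.074)

Read off: b = -0.151, SE = 0.032 for soil temperature.
df = n − k − 1 = 60 − 3 − 1 = 56.
t* = t_{0.01, 56} = 2.394801.
Margin = t* × SE = 2.394801 × 0.032 = 0.07663.
CI: -0.151 ± 0.07663 → (-0.228, -0.074).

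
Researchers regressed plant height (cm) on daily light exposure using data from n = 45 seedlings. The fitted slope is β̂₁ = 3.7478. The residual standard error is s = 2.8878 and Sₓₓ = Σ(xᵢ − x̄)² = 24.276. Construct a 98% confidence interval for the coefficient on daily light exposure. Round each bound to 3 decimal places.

SE(β̂₁) = s/√Sₓₓ = 2.8878/√24.276 = 0.586109.
df = n − 2 = 43.
t* = t_{0.01, 43} = 2.41625.
Margin = t* × SE = 2.41625 × 0.586109 = 1.41619.
CI: 3.7478 ± 1.41619 → (2.332, 5.164).
With 98% confidence, each one-unit increase in daily light exposure is associated with a change of between 2.332 and 5.164 cm in plant height.

(2.332, 5.164)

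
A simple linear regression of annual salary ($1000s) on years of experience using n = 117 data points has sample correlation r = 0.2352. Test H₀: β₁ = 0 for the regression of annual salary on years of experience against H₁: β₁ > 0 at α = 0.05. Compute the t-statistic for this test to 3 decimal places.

t = 2.595

t = r·√(n − 2)/√(1 − r²) = 0.2352·√115/√0.944681 = 2.595.
df = n − 2 = 115.
One-sided p ≈ 0.0053, which is < 0.05, so reject H₀.
There is evidence of a linear association between years of experience and annual salary.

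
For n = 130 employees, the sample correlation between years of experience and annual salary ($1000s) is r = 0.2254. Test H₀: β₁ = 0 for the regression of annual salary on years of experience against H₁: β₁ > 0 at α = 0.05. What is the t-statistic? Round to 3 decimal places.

t = 2.617

t = r·√(n − 2)/√(1 − r²) = 0.2254·√128/√0.949195 = 2.617.
df = n − 2 = 128.
One-sided p ≈ 0.0050, which is < 0.05, so reject H₀.
There is evidence of a linear association between years of experience and annual salary.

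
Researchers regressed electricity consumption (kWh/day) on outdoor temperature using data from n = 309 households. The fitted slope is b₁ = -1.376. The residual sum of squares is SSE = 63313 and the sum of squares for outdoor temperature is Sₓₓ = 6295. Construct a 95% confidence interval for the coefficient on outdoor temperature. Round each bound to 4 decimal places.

MSE = SSE/(n − 2) = 63313/307 = 206.231.
SE(b₁) = √(MSE/Sₓₓ) = √(206.231/6295) = 0.181.
df = n − 2 = 307.
t* = t_{0.025, 307} = 1.967721.
Margin = t* × SE = 1.967721 × 0.181 = 0.356158.
CI: -1.376 ± 0.356158 → (-1.7322, -1.0198).
With 95% confidence, each one-unit increase in outdoor temperature is associated with a change of between -1.7322 and -1.0198 kWh/day in electricity consumption.

(-1.7322, -1.0198)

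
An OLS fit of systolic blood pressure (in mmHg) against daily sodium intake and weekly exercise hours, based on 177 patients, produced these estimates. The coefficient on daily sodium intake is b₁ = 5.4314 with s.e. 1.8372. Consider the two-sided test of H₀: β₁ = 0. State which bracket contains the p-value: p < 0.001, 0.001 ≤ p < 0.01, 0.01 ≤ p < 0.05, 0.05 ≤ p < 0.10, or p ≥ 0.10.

0.001 ≤ p < 0.01

t = 5.4314 / 1.8372 = 2.956.
df = n − k − 1 = 177 − 2 − 1 = 174.
Two-sided p = 2·P(T_{174} > |t|) ≈ 0.0035.
So 0.001 ≤ p < 0.01.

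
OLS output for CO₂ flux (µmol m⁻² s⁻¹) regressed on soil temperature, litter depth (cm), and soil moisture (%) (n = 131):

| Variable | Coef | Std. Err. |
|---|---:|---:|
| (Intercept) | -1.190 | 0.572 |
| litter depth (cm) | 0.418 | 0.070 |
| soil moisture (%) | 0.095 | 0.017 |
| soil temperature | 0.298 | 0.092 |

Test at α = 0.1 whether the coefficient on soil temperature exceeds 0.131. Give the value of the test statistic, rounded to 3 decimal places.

Read off: b = 0.298, SE = 0.092 for soil temperature.
H₀: β₁ = 0.131 vs H₁: β₁ > 0.131.
t = (0.298 − 0.131) / 0.092 = 1.815.
df = n − k − 1 = 131 − 3 − 1 = 127.
One-sided p ≈ 0.0359, which is < 0.1, so reject H₀.
There is evidence that the true slope on soil temperature exceeds 0.131 µmol m⁻² s⁻¹ per unit, holding the other predictors fixed.

t = 1.815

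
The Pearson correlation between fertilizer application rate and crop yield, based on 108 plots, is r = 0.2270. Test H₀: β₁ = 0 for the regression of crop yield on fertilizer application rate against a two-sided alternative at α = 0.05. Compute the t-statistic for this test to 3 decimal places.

t = 2.400

t = r·√(n − 2)/√(1 − r²) = 0.2270·√106/√0.948471 = 2.400.
df = n − 2 = 106.
Two-sided p ≈ 0.0182, which is < 0.05, so reject H₀.
There is evidence of a linear association between fertilizer application rate and crop yield.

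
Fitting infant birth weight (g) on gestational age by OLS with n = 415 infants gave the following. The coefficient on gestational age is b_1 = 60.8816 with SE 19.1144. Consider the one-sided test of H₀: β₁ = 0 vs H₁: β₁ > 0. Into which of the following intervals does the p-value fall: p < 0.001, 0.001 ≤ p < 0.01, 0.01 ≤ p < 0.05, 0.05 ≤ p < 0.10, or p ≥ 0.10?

p < 0.001

t = 60.8816 / 19.1144 = 3.185.
df = n − 2 = 415 − 2 = 413.
One-sided p = P(T_{413} > t) ≈ 0.0008.
So p < 0.001.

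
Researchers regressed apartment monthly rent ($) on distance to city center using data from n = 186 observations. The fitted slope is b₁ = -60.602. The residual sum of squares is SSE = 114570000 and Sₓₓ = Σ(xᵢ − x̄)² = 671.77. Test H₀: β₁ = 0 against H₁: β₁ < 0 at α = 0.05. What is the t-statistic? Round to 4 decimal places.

MSE = SSE/(n − 2) = 114570000/184 = 622663.
SE(b₁) = √(MSE/Sₓₓ) = √(622663/671.77) = 30.445.
t = -60.602 / 30.445 = -1.9905.
df = n − 2 = 184.
One-sided p ≈ 0.0240, which is < 0.05, so reject H₀.
There is evidence that the true slope on distance to city center is negative.

t = -1.9905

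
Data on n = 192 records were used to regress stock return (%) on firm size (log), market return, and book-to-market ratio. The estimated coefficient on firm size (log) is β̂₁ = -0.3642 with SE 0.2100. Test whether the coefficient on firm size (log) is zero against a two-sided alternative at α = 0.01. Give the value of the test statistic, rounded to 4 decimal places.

t = -1.7343

H₀: β₁ = 0 vs H₁: β₁ ≠ 0.
t = (β̂₁ − β₁⁰)/SE = -0.3642 / 0.2100 = -1.7343.
df = n − k − 1 = 192 − 3 − 1 = 188.
Two-sided p ≈ 0.0845, which is ≥ 0.01, so fail to reject H₀.
The data do not give significant evidence of an association between firm size (log) and stock return, after adjusting for the other predictors.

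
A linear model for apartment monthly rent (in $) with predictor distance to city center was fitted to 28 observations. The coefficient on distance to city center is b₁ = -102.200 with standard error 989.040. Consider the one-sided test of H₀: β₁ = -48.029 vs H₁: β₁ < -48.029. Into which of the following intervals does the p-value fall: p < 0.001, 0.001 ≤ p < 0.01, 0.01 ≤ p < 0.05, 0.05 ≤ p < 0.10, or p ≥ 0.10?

t = (-102.200 − (-48.029)) / 989.040 = -0.055.
df = n − 2 = 28 − 2 = 26.
One-sided p = P(T_{26} < t) ≈ 0.4784.
So p ≥ 0.10.

p ≥ 0.10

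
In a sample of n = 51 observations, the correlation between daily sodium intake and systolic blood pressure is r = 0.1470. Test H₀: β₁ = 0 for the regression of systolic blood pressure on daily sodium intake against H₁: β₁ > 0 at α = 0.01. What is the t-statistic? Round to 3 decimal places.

t = 1.040

t = r·√(n − 2)/√(1 − r²) = 0.1470·√49/√0.978391 = 1.040.
df = n − 2 = 49.
One-sided p ≈ 0.1517, which is ≥ 0.01, so fail to reject H₀.
The data do not give significant evidence of a linear association between daily sodium intake and systolic blood pressure.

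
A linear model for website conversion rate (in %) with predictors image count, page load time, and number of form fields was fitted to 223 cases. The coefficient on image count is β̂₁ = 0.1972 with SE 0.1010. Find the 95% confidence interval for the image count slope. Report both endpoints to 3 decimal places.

(-0.002, 0.396)

df = n − k − 1 = 223 − 3 − 1 = 219.
t* = t_{0.025, 219} = 1.970855.
Margin = t* × SE = 1.970855 × 0.1010 = 0.19906.
CI: 0.1972 ± 0.19906 → (-0.002, 0.396).
With 95% confidence, each one-unit increase in image count is associated with a change of between -0.002 and 0.396 % in website conversion rate, holding the other predictors fixed.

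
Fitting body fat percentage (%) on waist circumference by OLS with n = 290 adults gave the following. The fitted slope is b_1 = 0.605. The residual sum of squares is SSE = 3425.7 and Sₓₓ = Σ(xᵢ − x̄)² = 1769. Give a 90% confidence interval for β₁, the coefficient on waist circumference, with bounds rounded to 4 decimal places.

MSE = SSE/(n − 2) = 3425.7/288 = 11.8948.
SE(b_1) = √(MSE/Sₓₓ) = √(11.8948/1769) = 0.0820001.
df = n − 2 = 288.
t* = t_{0.05, 288} = 1.650162.
Margin = t* × SE = 1.650162 × 0.0820001 = 0.135313.
CI: 0.605 ± 0.135313 → (0.4697, 0.7403).
With 90% confidence, each one-unit increase in waist circumference is associated with a change of between 0.4697 and 0.7403 % in body fat percentage.

(0.4697, 0.7403)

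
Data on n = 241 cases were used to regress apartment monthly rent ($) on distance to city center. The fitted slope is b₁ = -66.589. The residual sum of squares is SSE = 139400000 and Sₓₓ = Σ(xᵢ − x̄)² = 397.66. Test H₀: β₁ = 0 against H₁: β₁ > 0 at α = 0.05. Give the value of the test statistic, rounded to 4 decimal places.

MSE = SSE/(n − 2) = 139400000/239 = 583264.
SE(b₁) = √(MSE/Sₓₓ) = √(583264/397.66) = 38.298.
t = -66.589 / 38.298 = -1.7387.
df = n − 2 = 239.
One-sided p ≈ 0.9583, which is ≥ 0.05, so fail to reject H₀.
The data do not give significant evidence that the true slope on distance to city center is positive.

t = -1.7387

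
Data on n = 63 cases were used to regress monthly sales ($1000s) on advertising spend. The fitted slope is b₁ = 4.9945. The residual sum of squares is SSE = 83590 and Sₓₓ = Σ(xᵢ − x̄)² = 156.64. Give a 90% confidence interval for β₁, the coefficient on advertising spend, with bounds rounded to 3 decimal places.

MSE = SSE/(n − 2) = 83590/61 = 1370.33.
SE(b₁) = √(MSE/Sₓₓ) = √(1370.33/156.64) = 2.95775.
df = n − 2 = 61.
t* = t_{0.05, 61} = 1.670219.
Margin = t* × SE = 1.670219 × 2.95775 = 4.94009.
CI: 4.9945 ± 4.94009 → (0.054, 9.935).
With 90% confidence, each one-unit increase in advertising spend is associated with a change of between 0.054 and 9.935 $1000s in monthly sales.

(0.054, 9.935)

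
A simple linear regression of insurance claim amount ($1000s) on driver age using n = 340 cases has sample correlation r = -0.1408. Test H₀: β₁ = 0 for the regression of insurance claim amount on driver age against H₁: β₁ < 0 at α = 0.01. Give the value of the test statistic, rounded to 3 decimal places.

t = r·√(n − 2)/√(1 − r²) = -0.1408·√338/√0.980175 = -2.615.
df = n − 2 = 338.
One-sided p ≈ 0.0047, which is < 0.01, so reject H₀.
There is evidence of a linear association between driver age and insurance claim amount.

t = -2.615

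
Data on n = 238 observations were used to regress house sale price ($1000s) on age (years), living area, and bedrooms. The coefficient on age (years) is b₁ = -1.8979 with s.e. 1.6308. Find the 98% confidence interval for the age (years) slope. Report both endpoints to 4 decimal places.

(-5.7179, 1.9221)

df = n − k − 1 = 238 − 3 − 1 = 234.
t* = t_{0.01, 234} = 2.342389.
Margin = t* × SE = 2.342389 × 1.6308 = 3.819968.
CI: -1.8979 ± 3.819968 → (-5.7179, 1.9221).
With 98% confidence, each one-unit increase in age (years) is associated with a change of between -5.7179 and 1.9221 $1000s in house sale price, holding the other predictors fixed.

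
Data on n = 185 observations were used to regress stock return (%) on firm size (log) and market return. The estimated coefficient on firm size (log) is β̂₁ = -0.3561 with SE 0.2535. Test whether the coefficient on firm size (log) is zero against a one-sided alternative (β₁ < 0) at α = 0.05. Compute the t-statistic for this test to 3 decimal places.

t = -1.405

H₀: β₁ = 0 vs H₁: β₁ < 0.
t = (β̂₁ − β₁⁰)/SE = -0.3561 / 0.2535 = -1.405.
df = n − k − 1 = 185 − 2 − 1 = 182.
One-sided p ≈ 0.0809, which is ≥ 0.05, so fail to reject H₀.
The data do not give significant evidence that the true slope on firm size (log) is negative, holding the other predictors fixed.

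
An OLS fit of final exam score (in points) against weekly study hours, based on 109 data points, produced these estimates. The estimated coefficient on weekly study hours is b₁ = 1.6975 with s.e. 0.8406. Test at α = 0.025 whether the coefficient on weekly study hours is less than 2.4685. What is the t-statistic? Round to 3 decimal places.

t = -0.917

H₀: β₁ = 2.4685 vs H₁: β₁ < 2.4685.
t = (b₁ − β₁⁰)/SE = (1.6975 − 2.4685) / 0.8406 = -0.917.
df = n − 2 = 109 − 2 = 107.
One-sided p ≈ 0.1805, which is ≥ 0.025, so fail to reject H₀.
The data do not give significant evidence that the true slope on weekly study hours is below 2.4685 points per unit.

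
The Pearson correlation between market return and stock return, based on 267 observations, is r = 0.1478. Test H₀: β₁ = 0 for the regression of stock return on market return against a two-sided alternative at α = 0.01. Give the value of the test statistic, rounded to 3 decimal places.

t = 2.433

t = r·√(n − 2)/√(1 − r²) = 0.1478·√265/√0.978155 = 2.433.
df = n − 2 = 265.
Two-sided p ≈ 0.0156, which is ≥ 0.01, so fail to reject H₀.
The data do not give significant evidence of a linear association between market return and stock return.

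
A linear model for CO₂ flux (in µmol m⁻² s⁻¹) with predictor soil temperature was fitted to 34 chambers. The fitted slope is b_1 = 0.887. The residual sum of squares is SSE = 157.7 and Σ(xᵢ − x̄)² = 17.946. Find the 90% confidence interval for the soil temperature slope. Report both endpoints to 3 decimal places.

(-0.001, 1.775)

MSE = SSE/(n − 2) = 157.7/32 = 4.92812.
SE(b_1) = √(MSE/Sₓₓ) = √(4.92812/17.946) = 0.524031.
df = n − 2 = 32.
t* = t_{0.05, 32} = 1.693889.
Margin = t* × SE = 1.693889 × 0.524031 = 0.88765.
CI: 0.887 ± 0.88765 → (-0.001, 1.775).
With 90% confidence, each one-unit increase in soil temperature is associated with a change of between -0.001 and 1.775 µmol m⁻² s⁻¹ in CO₂ flux.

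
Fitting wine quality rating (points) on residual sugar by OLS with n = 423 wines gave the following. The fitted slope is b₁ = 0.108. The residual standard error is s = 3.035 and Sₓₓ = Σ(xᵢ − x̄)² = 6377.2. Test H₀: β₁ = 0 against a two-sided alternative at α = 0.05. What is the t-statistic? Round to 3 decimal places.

SE(b₁) = s/√Sₓₓ = 3.035/√6377.2 = 0.0380053.
t = 0.108 / 0.0380053 = 2.842.
df = n − 2 = 421.
Two-sided p ≈ 0.0047, which is < 0.05, so reject H₀.
There is evidence that residual sugar is associated with wine quality rating.

t = 2.842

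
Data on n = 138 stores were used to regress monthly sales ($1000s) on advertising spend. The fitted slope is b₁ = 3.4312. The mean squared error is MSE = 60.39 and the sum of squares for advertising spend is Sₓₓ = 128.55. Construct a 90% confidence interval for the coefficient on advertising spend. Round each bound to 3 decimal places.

(2.296, 4.566)

SE(b₁) = √(MSE/Sₓₓ) = √(60.39/128.55) = 0.685404.
df = n − 2 = 136.
t* = t_{0.05, 136} = 1.656135.
Margin = t* × SE = 1.656135 × 0.685404 = 1.13512.
CI: 3.4312 ± 1.13512 → (2.296, 4.566).
With 90% confidence, each one-unit increase in advertising spend is associated with a change of between 2.296 and 4.566 $1000s in monthly sales.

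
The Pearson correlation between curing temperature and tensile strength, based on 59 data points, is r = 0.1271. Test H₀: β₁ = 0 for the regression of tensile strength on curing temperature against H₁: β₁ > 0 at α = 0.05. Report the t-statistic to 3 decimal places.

t = r·√(n − 2)/√(1 − r²) = 0.1271·√57/√0.983846 = 0.967.
df = n − 2 = 57.
One-sided p ≈ 0.1687, which is ≥ 0.05, so fail to reject H₀.
The data do not give significant evidence of a linear association between curing temperature and tensile strength.

t = 0.967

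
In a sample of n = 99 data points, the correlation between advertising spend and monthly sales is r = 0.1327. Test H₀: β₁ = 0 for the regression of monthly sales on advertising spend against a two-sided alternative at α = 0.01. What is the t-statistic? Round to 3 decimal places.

t = 1.319

t = r·√(n − 2)/√(1 − r²) = 0.1327·√97/√0.982391 = 1.319.
df = n − 2 = 97.
Two-sided p ≈ 0.1904, which is ≥ 0.01, so fail to reject H₀.
The data do not give significant evidence of a linear association between advertising spend and monthly sales.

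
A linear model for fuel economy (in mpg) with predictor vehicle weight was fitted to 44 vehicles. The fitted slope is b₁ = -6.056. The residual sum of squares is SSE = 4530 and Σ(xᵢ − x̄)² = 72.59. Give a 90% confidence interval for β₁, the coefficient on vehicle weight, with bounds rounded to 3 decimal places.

MSE = SSE/(n − 2) = 4530/42 = 107.857.
SE(b₁) = √(MSE/Sₓₓ) = √(107.857/72.59) = 1.21895.
df = n − 2 = 42.
t* = t_{0.05, 42} = 1.681952.
Margin = t* × SE = 1.681952 × 1.21895 = 2.05022.
CI: -6.056 ± 2.05022 → (-8.106, -4.006).
With 90% confidence, each one-unit increase in vehicle weight is associated with a change of between -8.106 and -4.006 mpg in fuel economy.

(-8.106, -4.006)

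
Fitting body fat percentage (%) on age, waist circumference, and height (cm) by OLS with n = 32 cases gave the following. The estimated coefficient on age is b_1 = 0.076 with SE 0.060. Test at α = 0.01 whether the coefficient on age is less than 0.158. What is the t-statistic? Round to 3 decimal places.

t = -1.367

H₀: β₁ = 0.158 vs H₁: β₁ < 0.158.
t = (b_1 − β₁⁰)/SE = (0.076 − 0.158) / 0.060 = -1.367.
df = n − k − 1 = 32 − 3 − 1 = 28.
One-sided p ≈ 0.0913, which is ≥ 0.01, so fail to reject H₀.
The data do not give significant evidence that the true slope on age is below 0.158 % per unit, holding the other predictors fixed.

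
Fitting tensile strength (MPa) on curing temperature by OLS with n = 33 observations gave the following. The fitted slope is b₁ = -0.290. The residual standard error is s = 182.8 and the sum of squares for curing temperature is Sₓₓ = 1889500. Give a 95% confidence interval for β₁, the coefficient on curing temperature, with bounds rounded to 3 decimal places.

SE(b₁) = s/√Sₓₓ = 182.8/√1889500 = 0.132985.
df = n − 2 = 31.
t* = t_{0.025, 31} = 2.039513.
Margin = t* × SE = 2.039513 × 0.132985 = 0.27122.
CI: -0.290 ± 0.27122 → (-0.561, -0.019).
With 95% confidence, each one-unit increase in curing temperature is associated with a change of between -0.561 and -0.019 MPa in tensile strength.

(-0.561, -0.019)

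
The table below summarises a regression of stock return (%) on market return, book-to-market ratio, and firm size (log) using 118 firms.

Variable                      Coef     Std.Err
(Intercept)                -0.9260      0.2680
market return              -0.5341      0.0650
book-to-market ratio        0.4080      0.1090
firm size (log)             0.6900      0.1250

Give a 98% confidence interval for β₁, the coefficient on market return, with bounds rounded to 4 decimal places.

(-0.6875, -0.3807)

Read off: b = -0.5341, SE = 0.0650 for market return.
df = n − k − 1 = 118 − 3 − 1 = 114.
t* = t_{0.01, 114} = 2.359504.
Margin = t* × SE = 2.359504 × 0.0650 = 0.153368.
CI: -0.5341 ± 0.153368 → (-0.6875, -0.3807).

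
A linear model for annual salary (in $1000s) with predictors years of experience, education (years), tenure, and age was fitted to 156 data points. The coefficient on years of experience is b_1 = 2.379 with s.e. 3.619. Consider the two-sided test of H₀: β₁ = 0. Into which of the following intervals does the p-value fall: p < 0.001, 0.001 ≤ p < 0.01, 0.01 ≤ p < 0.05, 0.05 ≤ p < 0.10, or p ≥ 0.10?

p ≥ 0.10

t = 2.379 / 3.619 = 0.657.
df = n − k − 1 = 156 − 4 − 1 = 151.
Two-sided p = 2·P(T_{151} > |t|) ≈ 0.5119.
So p ≥ 0.10.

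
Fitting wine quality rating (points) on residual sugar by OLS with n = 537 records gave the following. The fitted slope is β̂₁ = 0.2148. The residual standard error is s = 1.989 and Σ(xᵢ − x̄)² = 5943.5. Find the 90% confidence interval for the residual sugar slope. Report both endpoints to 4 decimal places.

(0.1723, 0.2573)

SE(β̂₁) = s/√Sₓₓ = 1.989/√5943.5 = 0.0257996.
df = n − 2 = 535.
t* = t_{0.05, 535} = 1.647707.
Margin = t* × SE = 1.647707 × 0.0257996 = 0.042510.
CI: 0.2148 ± 0.042510 → (0.1723, 0.2573).
With 90% confidence, each one-unit increase in residual sugar is associated with a change of between 0.1723 and 0.2573 points in wine quality rating.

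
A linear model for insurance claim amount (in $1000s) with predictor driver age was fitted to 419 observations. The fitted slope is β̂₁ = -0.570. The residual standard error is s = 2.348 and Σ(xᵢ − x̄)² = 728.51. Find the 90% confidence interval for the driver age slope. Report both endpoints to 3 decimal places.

(-0.713, -0.427)

SE(β̂₁) = s/√Sₓₓ = 2.348/√728.51 = 0.0869922.
df = n − 2 = 417.
t* = t_{0.05, 417} = 1.648516.
Margin = t* × SE = 1.648516 × 0.0869922 = 0.14341.
CI: -0.570 ± 0.14341 → (-0.713, -0.427).
With 90% confidence, each one-unit increase in driver age is associated with a change of between -0.713 and -0.427 $1000s in insurance claim amount.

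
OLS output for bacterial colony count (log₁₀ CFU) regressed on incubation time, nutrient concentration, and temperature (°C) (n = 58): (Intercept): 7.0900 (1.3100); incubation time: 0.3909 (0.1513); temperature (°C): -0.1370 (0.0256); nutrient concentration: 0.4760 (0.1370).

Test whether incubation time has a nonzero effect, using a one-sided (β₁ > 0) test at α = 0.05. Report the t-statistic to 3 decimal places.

Read off: b = 0.3909, SE = 0.1513 for incubation time.
H₀: β₁ = 0 vs H₁: β₁ > 0.
t = 0.3909 / 0.1513 = 2.584.
df = n − k − 1 = 58 − 3 − 1 = 54.
One-sided p ≈ 0.0063, which is < 0.05, so reject H₀.
There is evidence that the true slope on incubation time is positive, holding the other predictors fixed.

t = 2.584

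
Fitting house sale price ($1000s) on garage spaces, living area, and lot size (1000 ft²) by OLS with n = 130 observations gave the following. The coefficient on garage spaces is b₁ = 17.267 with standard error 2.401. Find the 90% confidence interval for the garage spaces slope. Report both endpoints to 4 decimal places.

(13.2885, 21.2455)

df = n − k − 1 = 130 − 3 − 1 = 126.
t* = t_{0.05, 126} = 1.657037.
Margin = t* × SE = 1.657037 × 2.401 = 3.978546.
CI: 17.267 ± 3.978546 → (13.2885, 21.2455).
With 90% confidence, each one-unit increase in garage spaces is associated with a change of between 13.2885 and 21.2455 $1000s in house sale price, holding the other predictors fixed.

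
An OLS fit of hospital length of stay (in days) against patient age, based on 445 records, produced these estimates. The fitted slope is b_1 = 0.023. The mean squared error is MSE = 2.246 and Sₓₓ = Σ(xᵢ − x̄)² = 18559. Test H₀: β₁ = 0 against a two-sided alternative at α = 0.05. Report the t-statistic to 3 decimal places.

SE(b_1) = √(MSE/Sₓₓ) = √(2.246/18559) = 0.0110009.
t = 0.023 / 0.0110009 = 2.091.
df = n − 2 = 443.
Two-sided p ≈ 0.0371, which is < 0.05, so reject H₀.
There is evidence that patient age is associated with hospital length of stay.

t = 2.091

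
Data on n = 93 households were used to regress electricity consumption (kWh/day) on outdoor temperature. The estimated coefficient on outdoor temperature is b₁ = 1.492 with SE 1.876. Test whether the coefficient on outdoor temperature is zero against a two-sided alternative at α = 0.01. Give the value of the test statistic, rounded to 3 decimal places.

t = 0.795

H₀: β₁ = 0 vs H₁: β₁ ≠ 0.
t = (b₁ − β₁⁰)/SE = 1.492 / 1.876 = 0.795.
df = n − 2 = 93 − 2 = 91.
Two-sided p ≈ 0.4285, which is ≥ 0.01, so fail to reject H₀.
The data do not give significant evidence of an association between outdoor temperature and electricity consumption.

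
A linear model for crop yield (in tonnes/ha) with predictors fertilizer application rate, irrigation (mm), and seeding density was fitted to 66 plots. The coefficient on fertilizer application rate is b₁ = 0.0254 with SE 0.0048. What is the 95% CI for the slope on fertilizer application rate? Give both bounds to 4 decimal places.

(0.0158, 0.0350)

df = n − k − 1 = 66 − 3 − 1 = 62.
t* = t_{0.025, 62} = 1.998972.
Margin = t* × SE = 1.998972 × 0.0048 = 0.009595.
CI: 0.0254 ± 0.009595 → (0.0158, 0.0350).
With 95% confidence, each one-unit increase in fertilizer application rate is associated with a change of between 0.0158 and 0.0350 tonnes/ha in crop yield, holding the other predictors fixed.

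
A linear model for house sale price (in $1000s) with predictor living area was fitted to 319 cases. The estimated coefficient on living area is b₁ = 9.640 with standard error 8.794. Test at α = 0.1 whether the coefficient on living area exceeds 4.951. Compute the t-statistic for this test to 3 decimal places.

t = 0.533

H₀: β₁ = 4.951 vs H₁: β₁ > 4.951.
t = (b₁ − β₁⁰)/SE = (9.640 − 4.951) / 8.794 = 0.533.
df = n − 2 = 319 − 2 = 317.
One-sided p ≈ 0.2971, which is ≥ 0.1, so fail to reject H₀.
The data do not give significant evidence that the true slope on living area exceeds 4.951 $1000s per unit.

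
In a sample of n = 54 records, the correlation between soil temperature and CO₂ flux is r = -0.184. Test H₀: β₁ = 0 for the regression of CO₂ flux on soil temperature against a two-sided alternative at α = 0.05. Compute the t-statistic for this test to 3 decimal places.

t = -1.350

t = r·√(n − 2)/√(1 − r²) = -0.184·√52/√0.966144 = -1.350.
df = n − 2 = 52.
Two-sided p ≈ 0.1829, which is ≥ 0.05, so fail to reject H₀.
The data do not give significant evidence of a linear association between soil temperature and CO₂ flux.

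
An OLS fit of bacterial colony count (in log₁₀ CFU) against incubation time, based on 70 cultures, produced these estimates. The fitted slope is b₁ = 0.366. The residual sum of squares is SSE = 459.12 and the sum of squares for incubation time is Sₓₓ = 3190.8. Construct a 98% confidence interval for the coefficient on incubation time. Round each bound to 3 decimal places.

(0.256, 0.476)

MSE = SSE/(n − 2) = 459.12/68 = 6.75176.
SE(b₁) = √(MSE/Sₓₓ) = √(6.75176/3190.8) = 0.0460001.
df = n − 2 = 68.
t* = t_{0.01, 68} = 2.382446.
Margin = t* × SE = 2.382446 × 0.0460001 = 0.10959.
CI: 0.366 ± 0.10959 → (0.256, 0.476).
With 98% confidence, each one-unit increase in incubation time is associated with a change of between 0.256 and 0.476 log₁₀ CFU in bacterial colony count.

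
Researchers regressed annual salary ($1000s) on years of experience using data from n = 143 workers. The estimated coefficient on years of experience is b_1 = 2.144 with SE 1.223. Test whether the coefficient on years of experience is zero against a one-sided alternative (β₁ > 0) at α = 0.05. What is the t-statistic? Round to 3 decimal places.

t = 1.753

H₀: β₁ = 0 vs H₁: β₁ > 0.
t = (b_1 − β₁⁰)/SE = 2.144 / 1.223 = 1.753.
df = n − 2 = 143 − 2 = 141.
One-sided p ≈ 0.0409, which is < 0.05, so reject H₀.
There is evidence that the true slope on years of experience is positive.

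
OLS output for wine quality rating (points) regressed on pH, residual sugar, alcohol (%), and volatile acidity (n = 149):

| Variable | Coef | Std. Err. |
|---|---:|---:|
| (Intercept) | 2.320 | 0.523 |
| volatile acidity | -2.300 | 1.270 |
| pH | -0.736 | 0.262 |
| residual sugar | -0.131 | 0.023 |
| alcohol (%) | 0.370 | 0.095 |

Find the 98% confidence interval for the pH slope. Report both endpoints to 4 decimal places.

Read off: b = -0.736, SE = 0.262 for pH.
df = n − k − 1 = 149 − 4 − 1 = 144.
t* = t_{0.01, 144} = 2.352522.
Margin = t* × SE = 2.352522 × 0.262 = 0.616361.
CI: -0.736 ± 0.616361 → (-1.3524, -0.1196).

(-1.3524, -0.1196)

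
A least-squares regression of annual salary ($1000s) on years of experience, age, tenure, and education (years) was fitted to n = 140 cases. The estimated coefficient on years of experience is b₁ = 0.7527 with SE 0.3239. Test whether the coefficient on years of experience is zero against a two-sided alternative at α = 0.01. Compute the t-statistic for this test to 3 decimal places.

H₀: β₁ = 0 vs H₁: β₁ ≠ 0.
t = (b₁ − β₁⁰)/SE = 0.7527 / 0.3239 = 2.324.
df = n − k − 1 = 140 − 4 − 1 = 135.
Two-sided p ≈ 0.0216, which is ≥ 0.01, so fail to reject H₀.
The data do not give significant evidence of an association between years of experience and annual salary, after adjusting for the other predictors.

t = 2.324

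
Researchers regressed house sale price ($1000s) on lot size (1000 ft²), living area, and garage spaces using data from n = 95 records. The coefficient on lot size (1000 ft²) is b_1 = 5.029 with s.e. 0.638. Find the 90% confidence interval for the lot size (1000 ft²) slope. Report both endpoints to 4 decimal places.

(3.9688, 6.0892)

df = n − k − 1 = 95 − 3 − 1 = 91.
t* = t_{0.05, 91} = 1.661771.
Margin = t* × SE = 1.661771 × 0.638 = 1.060210.
CI: 5.029 ± 1.060210 → (3.9688, 6.0892).
With 90% confidence, each one-unit increase in lot size (1000 ft²) is associated with a change of between 3.9688 and 6.0892 $1000s in house sale price, holding the other predictors fixed.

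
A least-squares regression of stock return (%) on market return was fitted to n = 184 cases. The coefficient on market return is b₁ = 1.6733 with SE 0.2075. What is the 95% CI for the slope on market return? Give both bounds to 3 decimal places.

(1.264, 2.083)

df = n − 2 = 184 − 2 = 182.
t* = t_{0.025, 182} = 1.973084.
Margin = t* × SE = 1.973084 × 0.2075 = 0.40941.
CI: 1.6733 ± 0.40941 → (1.264, 2.083).
With 95% confidence, each one-unit increase in market return is associated with a change of between 1.264 and 2.083 % in stock return.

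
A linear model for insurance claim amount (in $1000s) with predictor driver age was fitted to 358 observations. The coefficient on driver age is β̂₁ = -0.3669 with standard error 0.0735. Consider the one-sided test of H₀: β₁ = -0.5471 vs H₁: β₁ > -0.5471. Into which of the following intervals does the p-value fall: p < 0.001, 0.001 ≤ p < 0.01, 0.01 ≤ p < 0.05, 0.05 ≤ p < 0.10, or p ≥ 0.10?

0.001 ≤ p < 0.01

t = (-0.3669 − (-0.5471)) / 0.0735 = 2.452.
df = n − 2 = 358 − 2 = 356.
One-sided p = P(T_{356} > t) ≈ 0.0073.
So 0.001 ≤ p < 0.01.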